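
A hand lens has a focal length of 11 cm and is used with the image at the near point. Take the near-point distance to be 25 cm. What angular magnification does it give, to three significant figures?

M = 1 + D/f = 1 + 25/11 = 3.273.

3.27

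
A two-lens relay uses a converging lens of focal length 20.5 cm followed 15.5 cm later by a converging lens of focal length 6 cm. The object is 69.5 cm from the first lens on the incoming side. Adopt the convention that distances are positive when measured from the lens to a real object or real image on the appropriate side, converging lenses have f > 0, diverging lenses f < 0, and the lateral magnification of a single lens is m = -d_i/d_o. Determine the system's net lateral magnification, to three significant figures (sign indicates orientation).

Applying the thin-lens equation to the first lens, 1/20.5 = 1/69.5 + 1/d_i1, which gives d_i1 = 29.077 cm.
Its lateral magnification is m_1 = -d_i1/d_o1 = -(29.077)/69.5 = -0.4184.
Since 29.077 cm > 15.5 cm, the first image lies past the second lens and serves as a virtual object: d_o2 = L - d_i1 = -13.577 cm.
Applying the thin-lens equation again with f_2 = 6 cm and d_o2 = -13.577 cm gives d_i2 = 4.161 cm.
m_2 = -(4.161)/(-13.577) = 0.3065.
The system's lateral magnification is m_1 m_2 = (-0.4184)(0.3065) = -0.1282.

-0.128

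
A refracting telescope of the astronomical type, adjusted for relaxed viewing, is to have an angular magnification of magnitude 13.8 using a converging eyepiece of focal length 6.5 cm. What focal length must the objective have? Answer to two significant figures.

|M| = f_obj/|f_eye|, so f_obj = |M| x |f_eye| = 13.8 x 6.5 = 89.700 cm.

90 cm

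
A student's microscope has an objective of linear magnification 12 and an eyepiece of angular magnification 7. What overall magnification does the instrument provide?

The overall magnification of a compound microscope is the product of the objective and eyepiece magnifications:
M = M_obj x M_eye = 12 x 7 = 84.

84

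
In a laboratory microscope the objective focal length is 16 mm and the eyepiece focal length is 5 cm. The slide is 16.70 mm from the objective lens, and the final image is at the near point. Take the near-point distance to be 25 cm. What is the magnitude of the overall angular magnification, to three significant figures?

137

Convert to cm: f_obj = 16 mm = 1.6 cm; d_o = 16.70 mm = 1.67 cm.
Objective: 1/d_i = 1/f_obj - 1/d_o = 1/1.6 - 1/1.67 = 0.02620 cm^-1, so d_i = 38.171 cm.
m_obj = -d_i/d_o = -38.171/1.67 = -22.857.
Eyepiece angular magnification (image at near point): M_eye = 1 + D/f_e = 1 + 25/5 = 6.000.
Overall M = m_obj x M_eye = (-22.857)(6.000) = -137.14.
|M| = 137.14.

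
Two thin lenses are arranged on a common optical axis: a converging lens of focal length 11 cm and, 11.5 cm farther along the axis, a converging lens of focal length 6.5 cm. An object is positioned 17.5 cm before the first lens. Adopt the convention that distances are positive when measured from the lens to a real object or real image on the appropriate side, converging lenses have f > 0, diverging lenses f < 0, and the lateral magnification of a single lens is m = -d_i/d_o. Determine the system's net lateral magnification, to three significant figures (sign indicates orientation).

First lens: d_i1 = 1/(1/11 - 1/17.5) = 29.615 cm.
m_1 = -(29.615)/17.5 = -1.6923.
This image would form 29.615 cm past lens 1, i.e. 18.115 cm beyond lens 2, so it is a virtual object for lens 2: d_o2 = 11.5 - 29.615 = -18.115 cm.
Second lens: d_i2 = 1/(1/6.5 - 1/(-18.115)) = 4.784 cm.
m_2 = -(4.784)/(-18.115) = 0.2641.
Total m = m_1 x m_2 = (-1.6923)(0.2641) = -0.4469.

-0.447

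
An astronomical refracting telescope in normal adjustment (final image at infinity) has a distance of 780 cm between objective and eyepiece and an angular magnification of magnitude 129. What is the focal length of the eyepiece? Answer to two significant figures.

6.0 cm

In normal adjustment the tube length equals f_obj + f_eye and |M| = f_obj/f_eye.
So f_obj = 129 f_eye and 129 f_eye + f_eye = 780 cm, giving f_eye = 780/130 = 6.000 cm and f_obj = 774.000 cm.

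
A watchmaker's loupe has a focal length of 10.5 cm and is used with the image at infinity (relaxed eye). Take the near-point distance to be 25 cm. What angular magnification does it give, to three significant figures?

M = D/f = 25/10.5 = 2.381.

2.38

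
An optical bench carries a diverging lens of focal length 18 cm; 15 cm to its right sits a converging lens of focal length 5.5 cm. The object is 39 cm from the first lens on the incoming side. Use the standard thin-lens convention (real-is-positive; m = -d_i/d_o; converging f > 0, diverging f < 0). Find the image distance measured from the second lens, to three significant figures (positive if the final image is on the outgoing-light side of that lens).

6.89 cm

Lens 1: 1/d_i1 = 1/f_1 - 1/d_o1 = 1/(-18) - 1/39 = -0.08120 cm^-1, so d_i1 = -12.316 cm.
The intermediate image is virtual, 12.316 cm to the left of lens 1, so d_o2 = L - d_i1 = 15 - (-12.316) = 27.316 cm.
Lens 2: 1/d_i2 = 1/f_2 - 1/d_o2 = 1/5.5 - 1/(27.316) = 0.14521 cm^-1, so d_i2 = 6.887 cm.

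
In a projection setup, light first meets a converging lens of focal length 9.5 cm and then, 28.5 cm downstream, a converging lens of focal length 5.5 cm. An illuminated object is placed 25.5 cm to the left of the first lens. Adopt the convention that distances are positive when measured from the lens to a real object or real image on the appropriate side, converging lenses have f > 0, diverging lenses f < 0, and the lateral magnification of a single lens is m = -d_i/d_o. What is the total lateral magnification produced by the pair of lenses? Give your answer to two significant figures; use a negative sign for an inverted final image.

First lens: d_i1 = 1/(1/9.5 - 1/25.5) = 15.141 cm.
m_1 = -(15.141)/25.5 = -0.5938.
Object distance for lens 2: d_o2 = 28.5 - 15.141 = 13.359 cm.
Second lens: d_i2 = 1/(1/5.5 - 1/(13.359)) = 9.349 cm.
m_2 = -(9.349)/(13.359) = -0.6998.
The system's lateral magnification is m_1 m_2 = (-0.5938)(-0.6998) = 0.4155.

0.42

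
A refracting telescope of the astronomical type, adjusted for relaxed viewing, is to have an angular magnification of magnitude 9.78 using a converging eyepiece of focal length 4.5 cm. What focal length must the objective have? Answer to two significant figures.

44 cm

|M| = f_obj/|f_eye|, so f_obj = |M| x |f_eye| = 9.78 x 4.5 = 44.010 cm.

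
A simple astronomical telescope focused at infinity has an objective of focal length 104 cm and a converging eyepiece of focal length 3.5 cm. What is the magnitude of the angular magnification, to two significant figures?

30

|M| = f_obj/|f_eye| = 104/3.5 = 29.714.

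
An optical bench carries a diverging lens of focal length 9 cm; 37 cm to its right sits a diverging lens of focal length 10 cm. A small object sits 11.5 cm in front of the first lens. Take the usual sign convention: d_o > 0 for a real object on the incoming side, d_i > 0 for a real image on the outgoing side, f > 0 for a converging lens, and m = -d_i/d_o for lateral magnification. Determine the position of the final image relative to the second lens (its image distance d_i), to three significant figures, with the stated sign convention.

Lens 1: 1/d_i1 = 1/f_1 - 1/d_o1 = 1/(-9) - 1/11.5 = -0.19807 cm^-1, so d_i1 = -5.049 cm.
The intermediate image is virtual, 5.049 cm to the left of lens 1, so d_o2 = L - d_i1 = 37 - (-5.049) = 42.049 cm.
Lens 2: 1/d_i2 = 1/f_2 - 1/d_o2 = 1/(-10) - 1/(42.049) = -0.12378 cm^-1, so d_i2 = -8.079 cm.

-8.08 cm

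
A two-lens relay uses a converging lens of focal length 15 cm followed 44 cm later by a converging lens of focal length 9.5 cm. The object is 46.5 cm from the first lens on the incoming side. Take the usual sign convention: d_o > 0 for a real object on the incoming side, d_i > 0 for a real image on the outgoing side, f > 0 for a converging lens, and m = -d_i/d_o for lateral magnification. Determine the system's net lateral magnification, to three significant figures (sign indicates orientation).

Applying the thin-lens equation to the first lens, 1/15 = 1/46.5 + 1/d_i1, which gives d_i1 = 22.143 cm.
Its lateral magnification is m_1 = -d_i1/d_o1 = -(22.143)/46.5 = -0.4762.
The intermediate image is 22.143 cm to the right of lens 1, so d_o2 = L - d_i1 = 44 - 22.143 = 21.857 cm.
Applying the thin-lens equation again with f_2 = 9.5 cm and d_o2 = 21.857 cm gives d_i2 = 16.803 cm.
m_2 = -(16.803)/(21.857) = -0.7688.
Overall magnification: m = m_1 m_2 = 0.3661.

0.366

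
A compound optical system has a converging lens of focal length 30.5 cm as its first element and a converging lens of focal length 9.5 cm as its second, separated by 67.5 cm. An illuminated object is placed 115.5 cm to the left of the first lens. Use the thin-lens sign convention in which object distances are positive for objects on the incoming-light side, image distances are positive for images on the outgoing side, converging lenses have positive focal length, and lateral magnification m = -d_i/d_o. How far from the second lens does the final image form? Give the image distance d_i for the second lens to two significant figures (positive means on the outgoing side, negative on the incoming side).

First lens: d_i1 = 1/(1/30.5 - 1/115.5) = 41.444 cm.
That image sits 26.056 cm in front of the second lens, so d_o2 = 26.056 cm.
Second lens: d_i2 = 1/(1/9.5 - 1/(26.056)) = 14.951 cm.

15 cm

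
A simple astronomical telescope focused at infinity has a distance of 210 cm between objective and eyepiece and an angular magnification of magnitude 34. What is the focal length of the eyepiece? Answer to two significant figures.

In normal adjustment the tube length equals f_obj + f_eye and |M| = f_obj/f_eye.
So f_obj = 34 f_eye and 34 f_eye + f_eye = 210 cm, giving f_eye = 210/35 = 6.000 cm and f_obj = 204.000 cm.

6.0 cm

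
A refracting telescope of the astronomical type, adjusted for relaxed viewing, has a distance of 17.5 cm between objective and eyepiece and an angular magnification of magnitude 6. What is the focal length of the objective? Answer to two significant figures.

15 cm

In normal adjustment the tube length equals f_obj + f_eye and |M| = f_obj/f_eye.
So f_obj = 6 f_eye and 6 f_eye + f_eye = 17.5 cm, giving f_eye = 17.5/7 = 2.500 cm and f_obj = 15.000 cm.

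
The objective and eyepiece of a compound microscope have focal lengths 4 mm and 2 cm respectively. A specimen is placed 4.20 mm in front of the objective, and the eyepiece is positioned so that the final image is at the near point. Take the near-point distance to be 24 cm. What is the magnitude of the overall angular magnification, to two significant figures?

260

Convert to cm: f_obj = 4 mm = 0.4 cm; d_o = 4.20 mm = 0.42 cm.
Objective: 1/d_i = 1/f_obj - 1/d_o = 1/0.4 - 1/0.42 = 0.11905 cm^-1, so d_i = 8.400 cm.
m_obj = -d_i/d_o = -8.400/0.42 = -20.000.
Eyepiece angular magnification (image at near point): M_eye = 1 + D/f_e = 1 + 24/2 = 13.000.
Overall M = m_obj x M_eye = (-20.000)(13.000) = -260.00.
|M| = 260.00.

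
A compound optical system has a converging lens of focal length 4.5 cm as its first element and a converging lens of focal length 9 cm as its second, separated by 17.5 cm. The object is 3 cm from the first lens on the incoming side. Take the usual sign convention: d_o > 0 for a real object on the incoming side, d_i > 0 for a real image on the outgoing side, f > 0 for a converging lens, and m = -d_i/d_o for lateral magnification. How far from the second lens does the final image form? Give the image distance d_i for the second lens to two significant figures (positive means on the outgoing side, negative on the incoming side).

First lens: d_i1 = 1/(1/4.5 - 1/3) = -9.000 cm.
With d_i1 < 0 the first image is virtual and lies on the object side; the object distance for lens 2 is d_o2 = 17.5 - (-9.000) = 26.500 cm.
Second lens: d_i2 = 1/(1/9 - 1/(26.500)) = 13.629 cm.

14 cm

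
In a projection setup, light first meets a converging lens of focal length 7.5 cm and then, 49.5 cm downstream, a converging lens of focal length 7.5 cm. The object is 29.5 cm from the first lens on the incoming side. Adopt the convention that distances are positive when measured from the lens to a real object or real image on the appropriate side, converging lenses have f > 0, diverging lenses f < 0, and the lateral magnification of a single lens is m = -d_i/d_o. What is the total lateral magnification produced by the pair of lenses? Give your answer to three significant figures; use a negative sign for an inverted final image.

Lens 1: 1/d_i1 = 1/f_1 - 1/d_o1 = 1/7.5 - 1/29.5 = 0.09944 cm^-1, so d_i1 = 10.057 cm.
m_1 = -(10.057)/29.5 = -0.3409.
That image sits 39.443 cm in front of the second lens, so d_o2 = 39.443 cm.
Lens 2: 1/d_i2 = 1/f_2 - 1/d_o2 = 1/7.5 - 1/(39.443) = 0.10798 cm^-1, so d_i2 = 9.261 cm.
m_2 = -(9.261)/(39.443) = -0.2348.
The system's lateral magnification is m_1 m_2 = (-0.3409)(-0.2348) = 0.0800.

0.0800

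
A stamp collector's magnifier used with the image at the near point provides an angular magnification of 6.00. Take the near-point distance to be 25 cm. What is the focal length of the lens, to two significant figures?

5.0 cm

For the image at the near point, M = 1 + D/f.
f = D/(M - 1) = 25/(6.0 - 1) = 5.000 cm.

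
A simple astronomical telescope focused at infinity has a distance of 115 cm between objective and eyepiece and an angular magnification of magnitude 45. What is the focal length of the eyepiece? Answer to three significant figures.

In normal adjustment the tube length equals f_obj + f_eye and |M| = f_obj/f_eye.
So f_obj = 45 f_eye and 45 f_eye + f_eye = 115 cm, giving f_eye = 115/46 = 2.500 cm and f_obj = 112.500 cm.

2.50 cm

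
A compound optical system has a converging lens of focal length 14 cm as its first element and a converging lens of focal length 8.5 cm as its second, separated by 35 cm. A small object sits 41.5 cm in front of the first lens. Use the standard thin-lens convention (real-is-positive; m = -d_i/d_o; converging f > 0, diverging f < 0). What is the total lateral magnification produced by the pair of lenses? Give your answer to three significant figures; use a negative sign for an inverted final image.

Lens 1: 1/d_i1 = 1/f_1 - 1/d_o1 = 1/14 - 1/41.5 = 0.04733 cm^-1, so d_i1 = 21.127 cm.
m_1 = -(21.127)/41.5 = -0.5091.
Object distance for lens 2: d_o2 = 35 - 21.127 = 13.873 cm.
Lens 2: 1/d_i2 = 1/f_2 - 1/d_o2 = 1/8.5 - 1/(13.873) = 0.04556 cm^-1, so d_i2 = 21.948 cm.
m_2 = -(21.948)/(13.873) = -1.5821.
The system's lateral magnification is m_1 m_2 = (-0.5091)(-1.5821) = 0.8054.

0.805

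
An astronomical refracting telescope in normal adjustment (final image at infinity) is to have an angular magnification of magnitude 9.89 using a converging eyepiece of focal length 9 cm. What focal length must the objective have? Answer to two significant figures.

89 cm

|M| = f_obj/|f_eye|, so f_obj = |M| x |f_eye| = 9.89 x 9 = 89.010 cm.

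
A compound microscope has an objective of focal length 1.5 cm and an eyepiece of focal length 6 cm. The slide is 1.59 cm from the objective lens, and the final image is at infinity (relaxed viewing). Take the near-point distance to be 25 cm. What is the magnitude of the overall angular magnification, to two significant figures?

Objective: 1/d_i = 1/f_obj - 1/d_o = 1/1.5 - 1/1.59 = 0.03774 cm^-1, so d_i = 26.500 cm.
m_obj = -d_i/d_o = -26.500/1.59 = -16.667.
Eyepiece angular magnification (image at infinity): M_eye = D/f_e = 25/6 = 4.167.
Overall M = m_obj x M_eye = (-16.667)(4.167) = -69.44.
|M| = 69.44.

69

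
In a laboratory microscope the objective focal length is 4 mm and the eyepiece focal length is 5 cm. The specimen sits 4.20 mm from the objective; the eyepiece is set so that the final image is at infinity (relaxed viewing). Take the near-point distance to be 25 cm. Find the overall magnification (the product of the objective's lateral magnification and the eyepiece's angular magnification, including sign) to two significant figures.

-100

Convert to cm: f_obj = 4 mm = 0.4 cm; d_o = 4.20 mm = 0.42 cm.
Objective: 1/d_i = 1/f_obj - 1/d_o = 1/0.4 - 1/0.42 = 0.11905 cm^-1, so d_i = 8.400 cm.
m_obj = -d_i/d_o = -8.400/0.42 = -20.000.
Eyepiece angular magnification (image at infinity): M_eye = D/f_e = 25/5 = 5.000.
Overall M = m_obj x M_eye = (-20.000)(5.000) = -100.00.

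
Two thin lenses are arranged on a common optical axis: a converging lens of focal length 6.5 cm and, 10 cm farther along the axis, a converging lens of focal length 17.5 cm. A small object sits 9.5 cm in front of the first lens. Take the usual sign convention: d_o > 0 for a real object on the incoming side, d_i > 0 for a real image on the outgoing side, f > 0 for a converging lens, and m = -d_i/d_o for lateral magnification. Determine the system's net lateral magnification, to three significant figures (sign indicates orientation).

Applying the thin-lens equation to the first lens, 1/6.5 = 1/9.5 + 1/d_i1, which gives d_i1 = 20.583 cm.
Its lateral magnification is m_1 = -d_i1/d_o1 = -(20.583)/9.5 = -2.1667.
This image would form 20.583 cm past lens 1, i.e. 10.583 cm beyond lens 2, so it is a virtual object for lens 2: d_o2 = 10 - 20.583 = -10.583 cm.
Applying the thin-lens equation again with f_2 = 17.5 cm and d_o2 = -10.583 cm gives d_i2 = 6.595 cm.
m_2 = -(6.595)/(-10.583) = 0.6231.
Overall magnification: m = m_1 m_2 = -1.3501.

-1.35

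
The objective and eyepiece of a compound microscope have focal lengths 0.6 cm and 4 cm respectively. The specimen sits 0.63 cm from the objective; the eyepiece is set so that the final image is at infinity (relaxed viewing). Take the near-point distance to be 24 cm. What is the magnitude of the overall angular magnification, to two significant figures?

120

Objective: 1/d_i = 1/f_obj - 1/d_o = 1/0.6 - 1/0.63 = 0.07937 cm^-1, so d_i = 12.600 cm.
m_obj = -d_i/d_o = -12.600/0.63 = -20.000.
Eyepiece angular magnification (image at infinity): M_eye = D/f_e = 24/4 = 6.000.
Overall M = m_obj x M_eye = (-20.000)(6.000) = -120.00.
|M| = 120.00.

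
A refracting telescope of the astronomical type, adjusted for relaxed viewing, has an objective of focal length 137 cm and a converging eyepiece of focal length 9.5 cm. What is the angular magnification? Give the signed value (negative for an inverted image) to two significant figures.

-14

M = -f_obj/f_eye = -137/(9.5) = -14.421.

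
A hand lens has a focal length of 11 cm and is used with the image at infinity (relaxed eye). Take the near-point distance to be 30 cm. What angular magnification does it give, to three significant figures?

M = D/f = 30/11 = 2.727.

2.73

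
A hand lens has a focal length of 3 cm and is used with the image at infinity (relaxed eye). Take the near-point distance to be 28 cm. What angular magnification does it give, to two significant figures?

M = D/f = 28/3 = 9.333.

9.3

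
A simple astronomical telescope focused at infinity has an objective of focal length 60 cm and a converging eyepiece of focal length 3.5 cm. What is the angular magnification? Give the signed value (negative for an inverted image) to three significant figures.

-17.1

M = -f_obj/f_eye = -60/(3.5) = -17.143.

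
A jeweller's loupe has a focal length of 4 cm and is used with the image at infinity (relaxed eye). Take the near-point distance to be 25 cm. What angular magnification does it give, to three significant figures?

6.25

M = D/f = 25/4 = 6.250.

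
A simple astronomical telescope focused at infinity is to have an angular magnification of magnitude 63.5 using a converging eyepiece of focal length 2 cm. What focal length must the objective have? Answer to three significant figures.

127 cm

|M| = f_obj/|f_eye|, so f_obj = |M| x |f_eye| = 63.5 x 2 = 127.000 cm.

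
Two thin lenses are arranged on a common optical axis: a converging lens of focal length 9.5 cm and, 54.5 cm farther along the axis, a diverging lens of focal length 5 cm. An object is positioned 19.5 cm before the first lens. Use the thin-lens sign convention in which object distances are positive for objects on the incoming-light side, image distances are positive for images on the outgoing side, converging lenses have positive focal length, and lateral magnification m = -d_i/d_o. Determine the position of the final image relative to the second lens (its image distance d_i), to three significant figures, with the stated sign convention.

-4.39 cm

First lens: d_i1 = 1/(1/9.5 - 1/19.5) = 18.525 cm.
That image sits 35.975 cm in front of the second lens, so d_o2 = 35.975 cm.
Second lens: d_i2 = 1/(1/(-5) - 1/(35.975)) = -4.390 cm.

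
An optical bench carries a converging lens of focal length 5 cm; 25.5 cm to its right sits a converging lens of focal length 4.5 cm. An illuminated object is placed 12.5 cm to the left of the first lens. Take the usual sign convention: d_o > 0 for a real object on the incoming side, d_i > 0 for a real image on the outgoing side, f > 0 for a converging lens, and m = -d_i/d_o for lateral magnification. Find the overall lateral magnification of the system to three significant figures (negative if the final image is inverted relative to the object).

First lens: d_i1 = 1/(1/5 - 1/12.5) = 8.333 cm.
m_1 = -(8.333)/12.5 = -0.6667.
Object distance for lens 2: d_o2 = 25.5 - 8.333 = 17.167 cm.
Second lens: d_i2 = 1/(1/4.5 - 1/(17.167)) = 6.099 cm.
m_2 = -(6.099)/(17.167) = -0.3553.
The system's lateral magnification is m_1 m_2 = (-0.6667)(-0.3553) = 0.2368.

0.237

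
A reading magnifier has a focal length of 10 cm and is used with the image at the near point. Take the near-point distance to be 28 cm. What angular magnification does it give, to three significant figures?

M = 1 + D/f = 1 + 28/10 = 3.800.

3.80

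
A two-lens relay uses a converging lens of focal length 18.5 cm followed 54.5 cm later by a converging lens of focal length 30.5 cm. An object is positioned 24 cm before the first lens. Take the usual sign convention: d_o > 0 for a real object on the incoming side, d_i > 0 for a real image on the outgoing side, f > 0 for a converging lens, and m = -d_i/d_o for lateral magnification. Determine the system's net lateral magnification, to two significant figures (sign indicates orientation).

-1.8

First lens: d_i1 = 1/(1/18.5 - 1/24) = 80.727 cm.
m_1 = -(80.727)/24 = -3.3636.
Since 80.727 cm > 54.5 cm, the first image lies past the second lens and serves as a virtual object: d_o2 = L - d_i1 = -26.227 cm.
Second lens: d_i2 = 1/(1/30.5 - 1/(-26.227)) = 14.101 cm.
m_2 = -(14.101)/(-26.227) = 0.5377.
Overall magnification: m = m_1 m_2 = -1.8085.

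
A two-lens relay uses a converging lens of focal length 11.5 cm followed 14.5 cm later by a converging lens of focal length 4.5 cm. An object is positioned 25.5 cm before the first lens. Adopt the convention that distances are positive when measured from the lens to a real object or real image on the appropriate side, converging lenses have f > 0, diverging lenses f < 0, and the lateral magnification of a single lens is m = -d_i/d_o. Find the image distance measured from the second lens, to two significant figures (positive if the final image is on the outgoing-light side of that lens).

2.7 cm

Lens 1: 1/d_i1 = 1/f_1 - 1/d_o1 = 1/11.5 - 1/25.5 = 0.04774 cm^-1, so d_i1 = 20.946 cm.
This image would form 20.946 cm past lens 1, i.e. 6.446 cm beyond lens 2, so it is a virtual object for lens 2: d_o2 = 14.5 - 20.946 = -6.446 cm.
Lens 2: 1/d_i2 = 1/f_2 - 1/d_o2 = 1/4.5 - 1/(-6.446) = 0.37735 cm^-1, so d_i2 = 2.650 cm.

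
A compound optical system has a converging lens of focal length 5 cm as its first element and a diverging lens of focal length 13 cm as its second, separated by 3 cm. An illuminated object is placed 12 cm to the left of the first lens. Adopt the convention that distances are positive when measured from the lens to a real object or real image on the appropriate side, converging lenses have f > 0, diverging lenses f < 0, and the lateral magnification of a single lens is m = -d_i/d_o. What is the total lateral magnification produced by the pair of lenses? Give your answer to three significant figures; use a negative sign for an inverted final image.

Applying the thin-lens equation to the first lens, 1/5 = 1/12 + 1/d_i1, which gives d_i1 = 8.571 cm.
Its lateral magnification is m_1 = -d_i1/d_o1 = -(8.571)/12 = -0.7143.
Since 8.571 cm > 3 cm, the first image lies past the second lens and serves as a virtual object: d_o2 = L - d_i1 = -5.571 cm.
Applying the thin-lens equation again with f_2 = -13 cm and d_o2 = -5.571 cm gives d_i2 = 9.750 cm.
m_2 = -(9.750)/(-5.571) = 1.7500.
The system's lateral magnification is m_1 m_2 = (-0.7143)(1.7500) = -1.2500.

-1.25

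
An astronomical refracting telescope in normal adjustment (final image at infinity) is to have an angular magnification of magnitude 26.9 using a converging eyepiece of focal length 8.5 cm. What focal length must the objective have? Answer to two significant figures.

230 cm

|M| = f_obj/|f_eye|, so f_obj = |M| x |f_eye| = 26.9 x 8.5 = 228.650 cm.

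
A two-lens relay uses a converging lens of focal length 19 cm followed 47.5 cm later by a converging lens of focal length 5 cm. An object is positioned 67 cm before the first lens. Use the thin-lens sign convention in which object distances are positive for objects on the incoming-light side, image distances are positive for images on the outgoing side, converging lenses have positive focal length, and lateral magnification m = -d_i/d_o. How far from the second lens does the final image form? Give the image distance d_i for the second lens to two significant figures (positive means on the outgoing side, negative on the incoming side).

Lens 1: 1/d_i1 = 1/f_1 - 1/d_o1 = 1/19 - 1/67 = 0.03771 cm^-1, so d_i1 = 26.521 cm.
That image sits 20.979 cm in front of the second lens, so d_o2 = 20.979 cm.
Lens 2: 1/d_i2 = 1/f_2 - 1/d_o2 = 1/5 - 1/(20.979) = 0.15233 cm^-1, so d_i2 = 6.565 cm.

6.6 cm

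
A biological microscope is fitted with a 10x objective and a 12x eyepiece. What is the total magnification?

The overall magnification of a compound microscope is the product of the objective and eyepiece magnifications:
M = M_obj x M_eye = 10 x 12 = 120.

120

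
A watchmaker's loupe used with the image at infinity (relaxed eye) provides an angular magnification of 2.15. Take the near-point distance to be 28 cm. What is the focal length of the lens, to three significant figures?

For the image at infinity, M = D/f.
f = D/M = 28/2.15 = 13.023 cm.

13.0 cm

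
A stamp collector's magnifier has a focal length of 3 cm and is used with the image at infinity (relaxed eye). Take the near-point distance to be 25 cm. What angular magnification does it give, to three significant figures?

M = D/f = 25/3 = 8.333.

8.33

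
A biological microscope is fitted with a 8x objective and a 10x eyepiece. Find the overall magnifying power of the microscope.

80

The overall magnification of a compound microscope is the product of the objective and eyepiece magnifications:
M = M_obj x M_eye = 8 x 10 = 80.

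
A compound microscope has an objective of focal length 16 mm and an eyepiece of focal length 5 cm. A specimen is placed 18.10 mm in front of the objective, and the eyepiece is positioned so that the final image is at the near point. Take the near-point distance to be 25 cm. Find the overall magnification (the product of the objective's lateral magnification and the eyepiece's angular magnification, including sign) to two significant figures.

-46

Convert to cm: f_obj = 16 mm = 1.6 cm; d_o = 18.10 mm = 1.81 cm.
Objective: 1/d_i = 1/f_obj - 1/d_o = 1/1.6 - 1/1.81 = 0.07251 cm^-1, so d_i = 13.790 cm.
m_obj = -d_i/d_o = -13.790/1.81 = -7.619.
Eyepiece angular magnification (image at near point): M_eye = 1 + D/f_e = 1 + 25/5 = 6.000.
Overall M = m_obj x M_eye = (-7.619)(6.000) = -45.71.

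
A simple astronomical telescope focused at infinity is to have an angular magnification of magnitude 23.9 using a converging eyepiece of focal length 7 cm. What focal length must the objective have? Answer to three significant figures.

167 cm

|M| = f_obj/|f_eye|, so f_obj = |M| x |f_eye| = 23.9 x 7 = 167.300 cm.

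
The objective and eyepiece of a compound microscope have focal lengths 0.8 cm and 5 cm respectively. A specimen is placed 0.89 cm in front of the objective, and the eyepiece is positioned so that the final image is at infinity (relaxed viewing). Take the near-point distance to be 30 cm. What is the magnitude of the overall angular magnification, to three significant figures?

53.3

Objective: 1/d_i = 1/f_obj - 1/d_o = 1/0.8 - 1/0.89 = 0.12640 cm^-1, so d_i = 7.911 cm.
m_obj = -d_i/d_o = -7.911/0.89 = -8.889.
Eyepiece angular magnification (image at infinity): M_eye = D/f_e = 30/5 = 6.000.
Overall M = m_obj x M_eye = (-8.889)(6.000) = -53.33.
|M| = 53.33.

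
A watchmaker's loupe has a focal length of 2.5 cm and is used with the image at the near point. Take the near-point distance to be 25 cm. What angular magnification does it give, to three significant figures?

11.0

M = 1 + D/f = 1 + 25/2.5 = 11.000.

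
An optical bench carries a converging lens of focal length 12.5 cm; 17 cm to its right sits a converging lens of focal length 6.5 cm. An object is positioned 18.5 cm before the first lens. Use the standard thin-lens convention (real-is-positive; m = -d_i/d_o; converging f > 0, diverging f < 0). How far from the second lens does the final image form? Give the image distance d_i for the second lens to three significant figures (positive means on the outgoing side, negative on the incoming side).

First lens: d_i1 = 1/(1/12.5 - 1/18.5) = 38.542 cm.
Since 38.542 cm > 17 cm, the first image lies past the second lens and serves as a virtual object: d_o2 = L - d_i1 = -21.542 cm.
Second lens: d_i2 = 1/(1/6.5 - 1/(-21.542)) = 4.993 cm.

4.99 cm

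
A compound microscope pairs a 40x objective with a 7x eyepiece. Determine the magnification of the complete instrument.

280

The overall magnification of a compound microscope is the product of the objective and eyepiece magnifications:
M = M_obj x M_eye = 40 x 7 = 280.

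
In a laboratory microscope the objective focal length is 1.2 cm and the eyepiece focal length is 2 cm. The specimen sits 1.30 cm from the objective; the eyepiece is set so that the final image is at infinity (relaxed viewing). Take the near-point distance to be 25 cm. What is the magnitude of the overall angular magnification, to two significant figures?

Objective: 1/d_i = 1/f_obj - 1/d_o = 1/1.2 - 1/1.30 = 0.06410 cm^-1, so d_i = 15.600 cm.
m_obj = -d_i/d_o = -15.600/1.30 = -12.000.
Eyepiece angular magnification (image at infinity): M_eye = D/f_e = 25/2 = 12.500.
Overall M = m_obj x M_eye = (-12.000)(12.500) = -150.00.
|M| = 150.00.

150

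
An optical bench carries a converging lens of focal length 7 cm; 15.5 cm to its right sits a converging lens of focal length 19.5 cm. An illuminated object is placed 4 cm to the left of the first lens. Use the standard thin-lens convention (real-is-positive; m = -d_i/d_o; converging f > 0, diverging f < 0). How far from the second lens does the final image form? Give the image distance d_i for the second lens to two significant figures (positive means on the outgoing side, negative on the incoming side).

Applying the thin-lens equation to the first lens, 1/7 = 1/4 + 1/d_i1, which gives d_i1 = -9.333 cm.
With d_i1 < 0 the first image is virtual and lies on the object side; the object distance for lens 2 is d_o2 = 15.5 - (-9.333) = 24.833 cm.
Applying the thin-lens equation again with f_2 = 19.5 cm and d_o2 = 24.833 cm gives d_i2 = 90.797 cm.

91 cm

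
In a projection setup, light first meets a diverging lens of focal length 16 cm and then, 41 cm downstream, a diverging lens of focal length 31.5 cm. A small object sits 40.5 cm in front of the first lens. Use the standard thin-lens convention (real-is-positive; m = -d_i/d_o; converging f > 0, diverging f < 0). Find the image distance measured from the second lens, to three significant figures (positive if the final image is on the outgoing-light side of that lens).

Lens 1: 1/d_i1 = 1/f_1 - 1/d_o1 = 1/(-16) - 1/40.5 = -0.08719 cm^-1, so d_i1 = -11.469 cm.
With d_i1 < 0 the first image is virtual and lies on the object side; the object distance for lens 2 is d_o2 = 41 - (-11.469) = 52.469 cm.
Lens 2: 1/d_i2 = 1/f_2 - 1/d_o2 = 1/(-31.5) - 1/(52.469) = -0.05080 cm^-1, so d_i2 = -19.683 cm.

-19.7 cm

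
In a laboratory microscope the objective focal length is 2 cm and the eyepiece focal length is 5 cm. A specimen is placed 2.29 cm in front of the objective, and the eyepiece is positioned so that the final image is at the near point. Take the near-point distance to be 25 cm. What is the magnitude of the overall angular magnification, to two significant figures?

41

Objective: 1/d_i = 1/f_obj - 1/d_o = 1/2 - 1/2.29 = 0.06332 cm^-1, so d_i = 15.793 cm.
m_obj = -d_i/d_o = -15.793/2.29 = -6.897.
Eyepiece angular magnification (image at near point): M_eye = 1 + D/f_e = 1 + 25/5 = 6.000.
Overall M = m_obj x M_eye = (-6.897)(6.000) = -41.38.
|M| = 41.38.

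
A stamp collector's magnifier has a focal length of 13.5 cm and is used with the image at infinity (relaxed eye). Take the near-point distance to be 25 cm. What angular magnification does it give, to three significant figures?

M = D/f = 25/13.5 = 1.852.

1.85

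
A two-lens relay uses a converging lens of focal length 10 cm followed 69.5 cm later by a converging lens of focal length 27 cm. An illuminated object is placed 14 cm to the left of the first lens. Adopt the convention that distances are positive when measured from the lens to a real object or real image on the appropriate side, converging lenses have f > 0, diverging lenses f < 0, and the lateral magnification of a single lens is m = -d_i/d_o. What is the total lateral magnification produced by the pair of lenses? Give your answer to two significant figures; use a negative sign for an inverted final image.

9.0

First lens: d_i1 = 1/(1/10 - 1/14) = 35.000 cm.
m_1 = -(35.000)/14 = -2.5000.
Object distance for lens 2: d_o2 = 69.5 - 35.000 = 34.500 cm.
Second lens: d_i2 = 1/(1/27 - 1/(34.500)) = 124.200 cm.
m_2 = -(124.200)/(34.500) = -3.6000.
Overall magnification: m = m_1 m_2 = 9.0000.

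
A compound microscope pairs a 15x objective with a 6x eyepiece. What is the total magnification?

The overall magnification of a compound microscope is the product of the objective and eyepiece magnifications:
M = M_obj x M_eye = 15 x 6 = 90.

90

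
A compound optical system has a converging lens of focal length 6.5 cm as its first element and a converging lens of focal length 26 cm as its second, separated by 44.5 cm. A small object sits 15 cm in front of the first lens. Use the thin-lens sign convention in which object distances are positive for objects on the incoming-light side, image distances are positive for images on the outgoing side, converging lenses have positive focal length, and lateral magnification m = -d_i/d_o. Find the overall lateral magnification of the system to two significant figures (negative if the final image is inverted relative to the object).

2.8

First lens: d_i1 = 1/(1/6.5 - 1/15) = 11.471 cm.
m_1 = -(11.471)/15 = -0.7647.
That image sits 33.029 cm in front of the second lens, so d_o2 = 33.029 cm.
Second lens: d_i2 = 1/(1/26 - 1/(33.029)) = 122.167 cm.
m_2 = -(122.167)/(33.029) = -3.6987.
Overall magnification: m = m_1 m_2 = 2.8285.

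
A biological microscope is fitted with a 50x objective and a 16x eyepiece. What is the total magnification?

800

The overall magnification of a compound microscope is the product of the objective and eyepiece magnifications:
M = M_obj x M_eye = 50 x 16 = 800.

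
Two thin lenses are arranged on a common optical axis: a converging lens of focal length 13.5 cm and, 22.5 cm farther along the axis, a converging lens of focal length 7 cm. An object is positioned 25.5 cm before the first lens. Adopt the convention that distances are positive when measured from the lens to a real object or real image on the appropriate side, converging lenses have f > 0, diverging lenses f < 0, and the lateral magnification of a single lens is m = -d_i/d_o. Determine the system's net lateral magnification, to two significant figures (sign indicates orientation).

-0.60

First lens: d_i1 = 1/(1/13.5 - 1/25.5) = 28.688 cm.
m_1 = -(28.688)/25.5 = -1.1250.
This image would form 28.688 cm past lens 1, i.e. 6.188 cm beyond lens 2, so it is a virtual object for lens 2: d_o2 = 22.5 - 28.688 = -6.188 cm.
Second lens: d_i2 = 1/(1/7 - 1/(-6.188)) = 3.284 cm.
m_2 = -(3.284)/(-6.188) = 0.5308.
The system's lateral magnification is m_1 m_2 = (-1.1250)(0.5308) = -0.5972.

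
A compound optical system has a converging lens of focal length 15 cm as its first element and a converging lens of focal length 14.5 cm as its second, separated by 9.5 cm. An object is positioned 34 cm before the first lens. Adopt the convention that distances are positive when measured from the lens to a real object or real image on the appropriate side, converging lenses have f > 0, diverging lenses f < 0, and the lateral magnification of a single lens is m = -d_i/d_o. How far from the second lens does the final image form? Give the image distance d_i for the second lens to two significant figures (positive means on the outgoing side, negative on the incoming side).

First lens: d_i1 = 1/(1/15 - 1/34) = 26.842 cm.
This image would form 26.842 cm past lens 1, i.e. 17.342 cm beyond lens 2, so it is a virtual object for lens 2: d_o2 = 9.5 - 26.842 = -17.342 cm.
Second lens: d_i2 = 1/(1/14.5 - 1/(-17.342)) = 7.897 cm.

7.9 cm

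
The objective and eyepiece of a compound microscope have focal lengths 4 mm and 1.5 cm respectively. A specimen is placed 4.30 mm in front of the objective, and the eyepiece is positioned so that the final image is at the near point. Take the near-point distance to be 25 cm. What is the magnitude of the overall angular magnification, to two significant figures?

240

Convert to cm: f_obj = 4 mm = 0.4 cm; d_o = 4.30 mm = 0.43 cm.
Objective: 1/d_i = 1/f_obj - 1/d_o = 1/0.4 - 1/0.43 = 0.17442 cm^-1, so d_i = 5.733 cm.
m_obj = -d_i/d_o = -5.733/0.43 = -13.333.
Eyepiece angular magnification (image at near point): M_eye = 1 + D/f_e = 1 + 25/1.5 = 17.667.
Overall M = m_obj x M_eye = (-13.333)(17.667) = -235.56.
|M| = 235.56.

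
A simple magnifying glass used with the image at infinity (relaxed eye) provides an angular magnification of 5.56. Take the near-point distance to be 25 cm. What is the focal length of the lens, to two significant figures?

4.5 cm

For the image at infinity, M = D/f.
f = D/M = 25/5.56 = 4.496 cm.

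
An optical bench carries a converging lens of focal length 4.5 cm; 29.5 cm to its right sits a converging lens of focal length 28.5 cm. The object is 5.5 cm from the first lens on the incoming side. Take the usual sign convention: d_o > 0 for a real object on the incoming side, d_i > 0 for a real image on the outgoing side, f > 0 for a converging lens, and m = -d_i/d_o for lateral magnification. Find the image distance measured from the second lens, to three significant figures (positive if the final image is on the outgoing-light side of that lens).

-5.70 cm

Applying the thin-lens equation to the first lens, 1/4.5 = 1/5.5 + 1/d_i1, which gives d_i1 = 24.750 cm.
The intermediate image is 24.750 cm to the right of lens 1, so d_o2 = L - d_i1 = 29.5 - 24.750 = 4.750 cm.
Applying the thin-lens equation again with f_2 = 28.5 cm and d_o2 = 4.750 cm gives d_i2 = -5.700 cm.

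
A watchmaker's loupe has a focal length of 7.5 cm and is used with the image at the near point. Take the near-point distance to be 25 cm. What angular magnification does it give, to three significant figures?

4.33

M = 1 + D/f = 1 + 25/7.5 = 4.333.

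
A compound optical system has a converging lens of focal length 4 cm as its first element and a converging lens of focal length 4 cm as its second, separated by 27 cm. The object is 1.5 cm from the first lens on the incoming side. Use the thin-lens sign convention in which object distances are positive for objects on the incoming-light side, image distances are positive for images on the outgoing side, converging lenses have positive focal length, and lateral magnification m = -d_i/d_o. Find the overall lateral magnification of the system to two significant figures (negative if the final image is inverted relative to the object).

-0.25

Lens 1: 1/d_i1 = 1/f_1 - 1/d_o1 = 1/4 - 1/1.5 = -0.41667 cm^-1, so d_i1 = -2.400 cm.
m_1 = -(-2.400)/1.5 = 1.6000.
With d_i1 < 0 the first image is virtual and lies on the object side; the object distance for lens 2 is d_o2 = 27 - (-2.400) = 29.400 cm.
Lens 2: 1/d_i2 = 1/f_2 - 1/d_o2 = 1/4 - 1/(29.400) = 0.21599 cm^-1, so d_i2 = 4.630 cm.
m_2 = -(4.630)/(29.400) = -0.1575.
The system's lateral magnification is m_1 m_2 = (1.6000)(-0.1575) = -0.2520.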